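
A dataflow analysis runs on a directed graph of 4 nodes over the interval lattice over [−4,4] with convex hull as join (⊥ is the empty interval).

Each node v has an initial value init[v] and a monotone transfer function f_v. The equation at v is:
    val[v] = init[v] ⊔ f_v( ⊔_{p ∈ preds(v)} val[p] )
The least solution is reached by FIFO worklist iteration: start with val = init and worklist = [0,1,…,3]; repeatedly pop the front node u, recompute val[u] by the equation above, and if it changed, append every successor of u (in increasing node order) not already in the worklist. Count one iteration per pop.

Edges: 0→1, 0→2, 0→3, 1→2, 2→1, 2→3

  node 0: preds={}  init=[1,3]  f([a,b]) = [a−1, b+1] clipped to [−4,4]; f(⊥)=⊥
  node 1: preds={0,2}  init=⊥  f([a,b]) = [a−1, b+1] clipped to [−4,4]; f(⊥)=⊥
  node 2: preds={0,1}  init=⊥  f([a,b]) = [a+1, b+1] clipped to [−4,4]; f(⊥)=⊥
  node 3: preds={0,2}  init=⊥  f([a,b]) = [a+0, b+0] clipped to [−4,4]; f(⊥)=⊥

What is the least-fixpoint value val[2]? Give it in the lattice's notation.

[1,4]

Trace (5 dequeues):
  [1] u=0 | in ⊥ | out [1,3] | ==
  [2] u=1 | in [1,3] | out [0,4] | prev ⊥ | push {}
  [3] u=2 | in [0,4] | out [1,4] | prev ⊥ | push {1}
  [4] u=3 | in [1,4] | out [1,4] | prev ⊥ | push {}
  [5] u=1 | in [1,4] | out [0,4] | ==

Converged values:
  [0] [1,3]
  [1] [0,4]
  [2] [1,4]
  [3] [1,4]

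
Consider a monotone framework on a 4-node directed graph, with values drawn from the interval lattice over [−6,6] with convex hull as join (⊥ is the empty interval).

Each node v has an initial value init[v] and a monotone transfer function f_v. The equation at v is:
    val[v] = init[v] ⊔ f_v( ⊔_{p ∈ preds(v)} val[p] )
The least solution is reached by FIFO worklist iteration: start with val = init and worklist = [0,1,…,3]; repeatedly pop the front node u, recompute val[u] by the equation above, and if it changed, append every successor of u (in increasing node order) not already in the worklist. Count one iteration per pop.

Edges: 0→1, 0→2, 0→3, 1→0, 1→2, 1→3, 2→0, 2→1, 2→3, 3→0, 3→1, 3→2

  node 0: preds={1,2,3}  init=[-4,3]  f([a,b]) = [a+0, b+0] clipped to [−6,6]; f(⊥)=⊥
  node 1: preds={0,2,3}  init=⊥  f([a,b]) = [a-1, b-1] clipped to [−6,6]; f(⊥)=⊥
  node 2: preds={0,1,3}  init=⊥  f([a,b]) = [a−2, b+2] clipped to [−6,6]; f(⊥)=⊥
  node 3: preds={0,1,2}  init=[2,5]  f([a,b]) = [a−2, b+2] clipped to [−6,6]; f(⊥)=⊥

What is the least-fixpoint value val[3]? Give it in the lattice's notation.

[-6,6]

Trace (9 dequeues):
  [1] u=0 | in [2,5] | out [-4,5] | prev [-4,3] | push {}
  [2] u=1 | in [-4,5] | out [-5,4] | prev ⊥ | push {0}
  [3] u=2 | in [-5,5] | out [-6,6] | prev ⊥ | push {1}
  [4] u=3 | in [-6,6] | out [-6,6] | prev [2,5] | push {2}
  [5] u=0 | in [-6,6] | out [-6,6] | prev [-4,5] | push {3}
  [6] u=1 | in [-6,6] | out [-6,5] | prev [-5,4] | push {0}
  [7] u=2 | in [-6,6] | out [-6,6] | ==
  [8] u=3 | in [-6,6] | out [-6,6] | ==
  [9] u=0 | in [-6,6] | out [-6,6] | ==

Converged values:
  [0] [-6,6]
  [1] [-6,5]
  [2] [-6,6]
  [3] [-6,6]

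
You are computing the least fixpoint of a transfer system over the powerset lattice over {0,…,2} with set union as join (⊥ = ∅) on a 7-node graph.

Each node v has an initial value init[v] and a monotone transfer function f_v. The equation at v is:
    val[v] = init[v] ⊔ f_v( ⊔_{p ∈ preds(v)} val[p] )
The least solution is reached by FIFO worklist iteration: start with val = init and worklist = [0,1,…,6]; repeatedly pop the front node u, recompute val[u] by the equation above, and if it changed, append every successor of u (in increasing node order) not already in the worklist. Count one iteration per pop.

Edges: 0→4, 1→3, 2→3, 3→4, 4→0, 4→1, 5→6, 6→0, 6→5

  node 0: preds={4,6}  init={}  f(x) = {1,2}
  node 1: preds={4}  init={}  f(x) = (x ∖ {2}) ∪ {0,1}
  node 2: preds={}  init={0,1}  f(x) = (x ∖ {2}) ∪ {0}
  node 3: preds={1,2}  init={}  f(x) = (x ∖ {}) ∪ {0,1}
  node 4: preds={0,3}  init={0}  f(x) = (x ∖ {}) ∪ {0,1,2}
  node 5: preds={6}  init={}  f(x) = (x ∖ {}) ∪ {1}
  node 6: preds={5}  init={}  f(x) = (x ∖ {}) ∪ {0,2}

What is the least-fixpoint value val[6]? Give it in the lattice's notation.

Trace (11 dequeues):
  [1] u=0 | in {0} | out {1,2} | prev {} | push {}
  [2] u=1 | in {0} | out {0,1} | prev {} | push {}
  [3] u=2 | in {} | out {0,1} | ==
  [4] u=3 | in {0,1} | out {0,1} | prev {} | push {}
  [5] u=4 | in {0,1,2} | out {0,1,2} | prev {0} | push {0,1}
  [6] u=5 | in {} | out {1} | prev {} | push {}
  [7] u=6 | in {1} | out {0,1,2} | prev {} | push {5}
  [8] u=0 | in {0,1,2} | out {1,2} | ==
  [9] u=1 | in {0,1,2} | out {0,1} | ==
  [10] u=5 | in {0,1,2} | out {0,1,2} | prev {1} | push {6}
  [11] u=6 | in {0,1,2} | out {0,1,2} | ==

Converged values:
  [0] {1,2}
  [1] {0,1}
  [2] {0,1}
  [3] {0,1}
  [4] {0,1,2}
  [5] {0,1,2}
  [6] {0,1,2}

{0,1,2}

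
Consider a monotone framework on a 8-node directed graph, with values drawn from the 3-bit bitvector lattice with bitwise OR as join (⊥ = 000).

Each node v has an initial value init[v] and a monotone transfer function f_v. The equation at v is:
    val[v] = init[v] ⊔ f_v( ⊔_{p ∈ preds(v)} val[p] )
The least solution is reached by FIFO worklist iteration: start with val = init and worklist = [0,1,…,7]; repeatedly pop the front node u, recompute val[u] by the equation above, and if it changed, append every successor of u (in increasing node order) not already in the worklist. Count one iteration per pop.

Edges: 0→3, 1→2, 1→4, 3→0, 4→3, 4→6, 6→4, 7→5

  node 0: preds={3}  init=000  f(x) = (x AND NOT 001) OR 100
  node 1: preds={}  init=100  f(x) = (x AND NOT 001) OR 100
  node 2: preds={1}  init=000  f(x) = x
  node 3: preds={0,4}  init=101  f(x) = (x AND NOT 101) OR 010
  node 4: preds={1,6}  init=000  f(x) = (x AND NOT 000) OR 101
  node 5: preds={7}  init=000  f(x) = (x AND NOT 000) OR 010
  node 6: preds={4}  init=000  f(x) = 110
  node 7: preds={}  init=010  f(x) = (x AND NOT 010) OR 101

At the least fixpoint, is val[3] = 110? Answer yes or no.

no

Iteration log — 14 steps:
  step 1. node 0  ⊔preds=101  new=100  old=000  +wl: 
  step 2. node 1  ⊔preds=000  new=100  stable
  step 3. node 2  ⊔preds=100  new=100  old=000  +wl: 
  step 4. node 3  ⊔preds=100  new=111  old=101  +wl: 0
  step 5. node 4  ⊔preds=100  new=101  old=000  +wl: 3
  step 6. node 5  ⊔preds=010  new=010  old=000  +wl: 
  step 7. node 6  ⊔preds=101  new=110  old=000  +wl: 4
  step 8. node 7  ⊔preds=000  new=111  old=010  +wl: 5
  step 9. node 0  ⊔preds=111  new=110  old=100  +wl: 
  step 10. node 3  ⊔preds=111  new=111  stable
  step 11. node 4  ⊔preds=110  new=111  old=101  +wl: 3,6
  step 12. node 5  ⊔preds=111  new=111  old=010  +wl: 
  step 13. node 3  ⊔preds=111  new=111  stable
  step 14. node 6  ⊔preds=111  new=110  stable

Least fixpoint reached:
  node 0: 110
  node 1: 100
  node 2: 100
  node 3: 111
  node 4: 111
  node 5: 111
  node 6: 110
  node 7: 111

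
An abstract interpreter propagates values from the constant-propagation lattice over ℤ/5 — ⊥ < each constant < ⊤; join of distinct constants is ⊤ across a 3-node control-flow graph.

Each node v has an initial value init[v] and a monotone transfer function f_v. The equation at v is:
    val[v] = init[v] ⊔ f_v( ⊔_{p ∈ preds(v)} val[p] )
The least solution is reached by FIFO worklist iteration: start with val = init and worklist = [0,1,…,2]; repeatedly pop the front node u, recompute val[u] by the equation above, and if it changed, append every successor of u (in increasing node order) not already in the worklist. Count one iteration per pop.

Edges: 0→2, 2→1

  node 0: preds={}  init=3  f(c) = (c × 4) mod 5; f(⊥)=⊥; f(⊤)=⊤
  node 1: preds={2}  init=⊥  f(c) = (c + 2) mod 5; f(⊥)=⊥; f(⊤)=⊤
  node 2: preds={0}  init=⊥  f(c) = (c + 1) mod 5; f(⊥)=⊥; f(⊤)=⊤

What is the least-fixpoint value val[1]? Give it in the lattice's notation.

Trace (4 dequeues):
  [1] u=0 | in ⊥ | out 3 | ==
  [2] u=1 | in ⊥ | out ⊥ | ==
  [3] u=2 | in 3 | out 4 | prev ⊥ | push {1}
  [4] u=1 | in 4 | out 1 | prev ⊥ | push {}

Converged values:
  [0] 3
  [1] 1
  [2] 4

1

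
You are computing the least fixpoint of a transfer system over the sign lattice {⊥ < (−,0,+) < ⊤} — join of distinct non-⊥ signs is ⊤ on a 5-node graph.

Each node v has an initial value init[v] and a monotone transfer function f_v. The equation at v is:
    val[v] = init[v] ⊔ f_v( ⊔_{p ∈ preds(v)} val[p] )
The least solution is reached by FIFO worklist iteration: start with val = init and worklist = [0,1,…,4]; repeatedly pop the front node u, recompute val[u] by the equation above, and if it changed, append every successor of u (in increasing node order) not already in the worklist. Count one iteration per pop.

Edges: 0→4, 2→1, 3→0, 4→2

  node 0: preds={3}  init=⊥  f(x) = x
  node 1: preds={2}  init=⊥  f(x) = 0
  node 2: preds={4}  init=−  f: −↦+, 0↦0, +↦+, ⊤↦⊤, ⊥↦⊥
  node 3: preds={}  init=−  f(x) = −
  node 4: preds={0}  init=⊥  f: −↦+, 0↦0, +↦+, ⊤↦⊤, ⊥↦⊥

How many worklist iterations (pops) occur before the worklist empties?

7

Trace (7 dequeues):
  [1] u=0 | in − | out − | prev ⊥ | push {}
  [2] u=1 | in − | out 0 | prev ⊥ | push {}
  [3] u=2 | in ⊥ | out − | ==
  [4] u=3 | in ⊥ | out − | ==
  [5] u=4 | in − | out + | prev ⊥ | push {2}
  [6] u=2 | in + | out ⊤ | prev − | push {1}
  [7] u=1 | in ⊤ | out 0 | ==

Converged values:
  [0] −
  [1] 0
  [2] ⊤
  [3] −
  [4] +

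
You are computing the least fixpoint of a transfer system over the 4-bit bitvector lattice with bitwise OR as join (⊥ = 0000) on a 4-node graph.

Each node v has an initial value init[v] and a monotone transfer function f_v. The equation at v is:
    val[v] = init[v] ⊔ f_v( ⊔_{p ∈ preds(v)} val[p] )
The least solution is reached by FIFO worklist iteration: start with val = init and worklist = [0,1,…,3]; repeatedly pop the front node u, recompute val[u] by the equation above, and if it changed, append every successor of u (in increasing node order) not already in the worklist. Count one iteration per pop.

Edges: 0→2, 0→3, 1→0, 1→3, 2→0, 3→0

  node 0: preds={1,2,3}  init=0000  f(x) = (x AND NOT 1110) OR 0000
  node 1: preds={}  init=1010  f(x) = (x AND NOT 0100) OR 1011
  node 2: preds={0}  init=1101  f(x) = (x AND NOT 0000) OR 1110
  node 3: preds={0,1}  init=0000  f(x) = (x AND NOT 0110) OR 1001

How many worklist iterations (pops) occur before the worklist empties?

Worklist (5 pops):
  #1 pop 0: in=1111 → 0001 (was 0000); enqueue []
  #2 pop 1: in=0000 → 1011 (was 1010); enqueue [0]
  #3 pop 2: in=0001 → 1111 (was 1101); enqueue []
  #4 pop 3: in=1011 → 1001 (was 0000); enqueue []
  #5 pop 0: in=1111 → 0001 (no change)

Fixpoint:
  val[0] = 0001
  val[1] = 1011
  val[2] = 1111
  val[3] = 1001

5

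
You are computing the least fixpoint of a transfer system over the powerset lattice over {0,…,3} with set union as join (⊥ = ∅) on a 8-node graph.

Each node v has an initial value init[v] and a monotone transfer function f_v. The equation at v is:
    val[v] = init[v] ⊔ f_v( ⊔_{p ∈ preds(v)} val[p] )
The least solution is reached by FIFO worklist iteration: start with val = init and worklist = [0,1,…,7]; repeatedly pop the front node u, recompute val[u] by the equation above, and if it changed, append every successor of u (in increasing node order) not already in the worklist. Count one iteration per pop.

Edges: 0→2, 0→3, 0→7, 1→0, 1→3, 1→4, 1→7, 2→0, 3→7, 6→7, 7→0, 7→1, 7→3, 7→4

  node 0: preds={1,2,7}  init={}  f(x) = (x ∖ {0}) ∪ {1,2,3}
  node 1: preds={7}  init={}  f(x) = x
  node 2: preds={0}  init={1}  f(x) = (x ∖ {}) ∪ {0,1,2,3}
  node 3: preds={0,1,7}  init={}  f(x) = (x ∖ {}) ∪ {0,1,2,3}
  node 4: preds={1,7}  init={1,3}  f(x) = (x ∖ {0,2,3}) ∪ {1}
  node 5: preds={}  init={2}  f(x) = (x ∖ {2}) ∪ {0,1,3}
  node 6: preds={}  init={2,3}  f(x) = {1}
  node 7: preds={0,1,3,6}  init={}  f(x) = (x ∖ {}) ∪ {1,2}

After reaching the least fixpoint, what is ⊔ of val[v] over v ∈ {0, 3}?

{0,1,2,3}

Trace (14 dequeues):
  [1] u=0 | in {1} | out {1,2,3} | prev {} | push {}
  [2] u=1 | in {} | out {} | ==
  [3] u=2 | in {1,2,3} | out {0,1,2,3} | prev {1} | push {0}
  [4] u=3 | in {1,2,3} | out {0,1,2,3} | prev {} | push {}
  [5] u=4 | in {} | out {1,3} | ==
  [6] u=5 | in {} | out {0,1,2,3} | prev {2} | push {}
  [7] u=6 | in {} | out {1,2,3} | prev {2,3} | push {}
  [8] u=7 | in {0,1,2,3} | out {0,1,2,3} | prev {} | push {1,3,4}
  [9] u=0 | in {0,1,2,3} | out {1,2,3} | ==
  [10] u=1 | in {0,1,2,3} | out {0,1,2,3} | prev {} | push {0,7}
  [11] u=3 | in {0,1,2,3} | out {0,1,2,3} | ==
  [12] u=4 | in {0,1,2,3} | out {1,3} | ==
  [13] u=0 | in {0,1,2,3} | out {1,2,3} | ==
  [14] u=7 | in {0,1,2,3} | out {0,1,2,3} | ==

Converged values:
  [0] {1,2,3}
  [1] {0,1,2,3}
  [2] {0,1,2,3}
  [3] {0,1,2,3}
  [4] {1,3}
  [5] {0,1,2,3}
  [6] {1,2,3}
  [7] {0,1,2,3}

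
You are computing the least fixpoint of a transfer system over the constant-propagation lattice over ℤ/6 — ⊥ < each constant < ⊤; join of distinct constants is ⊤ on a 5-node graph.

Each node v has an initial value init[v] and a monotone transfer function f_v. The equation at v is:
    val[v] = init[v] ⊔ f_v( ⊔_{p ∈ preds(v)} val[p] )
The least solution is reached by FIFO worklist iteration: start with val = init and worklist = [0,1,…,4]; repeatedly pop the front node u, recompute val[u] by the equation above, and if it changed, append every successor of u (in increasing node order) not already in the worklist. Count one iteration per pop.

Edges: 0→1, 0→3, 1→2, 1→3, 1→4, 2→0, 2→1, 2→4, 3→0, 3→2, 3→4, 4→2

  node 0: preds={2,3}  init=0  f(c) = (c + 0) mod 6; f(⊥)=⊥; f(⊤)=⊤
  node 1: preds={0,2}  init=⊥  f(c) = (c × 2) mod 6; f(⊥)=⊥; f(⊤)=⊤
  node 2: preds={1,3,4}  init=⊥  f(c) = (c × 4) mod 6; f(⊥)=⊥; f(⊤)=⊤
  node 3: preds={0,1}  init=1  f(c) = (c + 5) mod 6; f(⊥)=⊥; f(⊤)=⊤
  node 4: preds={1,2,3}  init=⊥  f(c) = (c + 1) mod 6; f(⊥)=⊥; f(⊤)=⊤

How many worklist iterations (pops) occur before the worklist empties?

Worklist (8 pops):
  #1 pop 0: in=1 → ⊤ (was 0); enqueue []
  #2 pop 1: in=⊤ → ⊤ (was ⊥); enqueue []
  #3 pop 2: in=⊤ → ⊤ (was ⊥); enqueue [0,1]
  #4 pop 3: in=⊤ → ⊤ (was 1); enqueue [2]
  #5 pop 4: in=⊤ → ⊤ (was ⊥); enqueue []
  #6 pop 0: in=⊤ → ⊤ (no change)
  #7 pop 1: in=⊤ → ⊤ (no change)
  #8 pop 2: in=⊤ → ⊤ (no change)

Fixpoint:
  val[0] = ⊤
  val[1] = ⊤
  val[2] = ⊤
  val[3] = ⊤
  val[4] = ⊤

8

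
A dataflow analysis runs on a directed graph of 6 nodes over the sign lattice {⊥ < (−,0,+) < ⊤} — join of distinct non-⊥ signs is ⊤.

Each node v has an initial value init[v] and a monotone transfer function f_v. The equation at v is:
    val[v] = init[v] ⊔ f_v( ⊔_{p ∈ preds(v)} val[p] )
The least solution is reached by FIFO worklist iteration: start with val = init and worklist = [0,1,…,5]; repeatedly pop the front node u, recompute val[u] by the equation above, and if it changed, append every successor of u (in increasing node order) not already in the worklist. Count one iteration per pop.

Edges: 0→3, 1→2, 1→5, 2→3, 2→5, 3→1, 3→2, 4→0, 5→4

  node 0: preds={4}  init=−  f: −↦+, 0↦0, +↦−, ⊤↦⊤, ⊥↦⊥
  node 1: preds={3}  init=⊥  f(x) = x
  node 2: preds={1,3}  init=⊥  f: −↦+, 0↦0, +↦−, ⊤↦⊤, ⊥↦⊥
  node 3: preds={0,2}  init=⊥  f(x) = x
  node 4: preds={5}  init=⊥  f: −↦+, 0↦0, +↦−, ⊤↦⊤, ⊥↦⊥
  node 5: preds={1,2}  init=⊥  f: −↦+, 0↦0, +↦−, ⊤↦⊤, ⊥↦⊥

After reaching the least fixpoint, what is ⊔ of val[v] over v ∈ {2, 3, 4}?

Trace (16 dequeues):
  [1] u=0 | in ⊥ | out − | ==
  [2] u=1 | in ⊥ | out ⊥ | ==
  [3] u=2 | in ⊥ | out ⊥ | ==
  [4] u=3 | in − | out − | prev ⊥ | push {1,2}
  [5] u=4 | in ⊥ | out ⊥ | ==
  [6] u=5 | in ⊥ | out ⊥ | ==
  [7] u=1 | in − | out − | prev ⊥ | push {5}
  [8] u=2 | in − | out + | prev ⊥ | push {3}
  [9] u=5 | in ⊤ | out ⊤ | prev ⊥ | push {4}
  [10] u=3 | in ⊤ | out ⊤ | prev − | push {1,2}
  [11] u=4 | in ⊤ | out ⊤ | prev ⊥ | push {0}
  [12] u=1 | in ⊤ | out ⊤ | prev − | push {5}
  [13] u=2 | in ⊤ | out ⊤ | prev + | push {3}
  [14] u=0 | in ⊤ | out ⊤ | prev − | push {}
  [15] u=5 | in ⊤ | out ⊤ | ==
  [16] u=3 | in ⊤ | out ⊤ | ==

Converged values:
  [0] ⊤
  [1] ⊤
  [2] ⊤
  [3] ⊤
  [4] ⊤
  [5] ⊤

⊤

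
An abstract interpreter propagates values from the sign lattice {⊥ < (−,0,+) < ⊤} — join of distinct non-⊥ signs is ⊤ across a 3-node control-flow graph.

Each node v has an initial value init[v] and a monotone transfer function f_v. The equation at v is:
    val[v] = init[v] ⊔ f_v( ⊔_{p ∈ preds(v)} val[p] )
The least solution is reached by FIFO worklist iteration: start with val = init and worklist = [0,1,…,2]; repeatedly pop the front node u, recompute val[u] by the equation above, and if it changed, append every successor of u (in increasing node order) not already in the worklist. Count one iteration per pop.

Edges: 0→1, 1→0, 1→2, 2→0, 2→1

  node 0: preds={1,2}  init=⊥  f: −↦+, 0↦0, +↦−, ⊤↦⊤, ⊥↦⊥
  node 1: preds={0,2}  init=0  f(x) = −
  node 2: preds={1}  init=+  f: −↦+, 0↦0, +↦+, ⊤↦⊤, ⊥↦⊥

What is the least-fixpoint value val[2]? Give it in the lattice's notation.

⊤

Trace (5 dequeues):
  [1] u=0 | in ⊤ | out ⊤ | prev ⊥ | push {}
  [2] u=1 | in ⊤ | out ⊤ | prev 0 | push {0}
  [3] u=2 | in ⊤ | out ⊤ | prev + | push {1}
  [4] u=0 | in ⊤ | out ⊤ | ==
  [5] u=1 | in ⊤ | out ⊤ | ==

Converged values:
  [0] ⊤
  [1] ⊤
  [2] ⊤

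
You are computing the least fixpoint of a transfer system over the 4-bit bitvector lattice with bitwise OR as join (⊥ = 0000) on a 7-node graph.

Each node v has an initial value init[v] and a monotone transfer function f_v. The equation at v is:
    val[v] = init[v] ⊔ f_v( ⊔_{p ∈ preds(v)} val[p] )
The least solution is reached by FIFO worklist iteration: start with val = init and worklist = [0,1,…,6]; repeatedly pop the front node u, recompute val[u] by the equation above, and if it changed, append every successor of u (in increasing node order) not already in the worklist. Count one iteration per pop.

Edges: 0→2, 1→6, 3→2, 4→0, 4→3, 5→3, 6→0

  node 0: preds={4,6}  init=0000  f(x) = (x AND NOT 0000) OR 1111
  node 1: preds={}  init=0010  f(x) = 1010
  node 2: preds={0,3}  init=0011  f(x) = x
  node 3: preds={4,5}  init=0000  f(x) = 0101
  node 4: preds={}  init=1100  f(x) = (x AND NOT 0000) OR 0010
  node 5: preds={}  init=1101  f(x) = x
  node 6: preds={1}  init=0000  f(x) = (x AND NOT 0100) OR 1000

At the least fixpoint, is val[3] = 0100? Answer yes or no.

Trace (10 dequeues):
  [1] u=0 | in 1100 | out 1111 | prev 0000 | push {}
  [2] u=1 | in 0000 | out 1010 | prev 0010 | push {}
  [3] u=2 | in 1111 | out 1111 | prev 0011 | push {}
  [4] u=3 | in 1101 | out 0101 | prev 0000 | push {2}
  [5] u=4 | in 0000 | out 1110 | prev 1100 | push {0,3}
  [6] u=5 | in 0000 | out 1101 | ==
  [7] u=6 | in 1010 | out 1010 | prev 0000 | push {}
  [8] u=2 | in 1111 | out 1111 | ==
  [9] u=0 | in 1110 | out 1111 | ==
  [10] u=3 | in 1111 | out 0101 | ==

Converged values:
  [0] 1111
  [1] 1010
  [2] 1111
  [3] 0101
  [4] 1110
  [5] 1101
  [6] 1010

no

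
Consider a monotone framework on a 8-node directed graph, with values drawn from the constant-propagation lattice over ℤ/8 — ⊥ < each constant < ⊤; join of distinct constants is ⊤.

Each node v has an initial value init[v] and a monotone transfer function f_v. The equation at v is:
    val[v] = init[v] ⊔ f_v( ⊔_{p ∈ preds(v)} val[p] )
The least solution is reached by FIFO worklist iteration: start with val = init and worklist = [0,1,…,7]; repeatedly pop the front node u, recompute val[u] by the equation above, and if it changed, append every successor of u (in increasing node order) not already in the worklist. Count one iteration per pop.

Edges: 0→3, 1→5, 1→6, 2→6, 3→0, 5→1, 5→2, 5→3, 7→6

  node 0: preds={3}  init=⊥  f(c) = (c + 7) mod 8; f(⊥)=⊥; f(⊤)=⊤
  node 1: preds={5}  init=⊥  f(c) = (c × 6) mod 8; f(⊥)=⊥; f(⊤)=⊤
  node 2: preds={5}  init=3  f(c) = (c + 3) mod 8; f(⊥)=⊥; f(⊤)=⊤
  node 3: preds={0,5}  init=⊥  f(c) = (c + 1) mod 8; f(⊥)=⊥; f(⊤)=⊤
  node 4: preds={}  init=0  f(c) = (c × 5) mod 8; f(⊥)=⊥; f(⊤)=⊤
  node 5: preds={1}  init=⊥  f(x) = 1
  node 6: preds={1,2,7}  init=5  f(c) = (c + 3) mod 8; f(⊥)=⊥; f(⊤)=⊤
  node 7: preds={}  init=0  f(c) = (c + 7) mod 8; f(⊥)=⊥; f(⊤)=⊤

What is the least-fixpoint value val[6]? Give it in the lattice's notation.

Iteration log — 15 steps:
  step 1. node 0  ⊔preds=⊥  new=⊥  stable
  step 2. node 1  ⊔preds=⊥  new=⊥  stable
  step 3. node 2  ⊔preds=⊥  new=3  stable
  step 4. node 3  ⊔preds=⊥  new=⊥  stable
  step 5. node 4  ⊔preds=⊥  new=0  stable
  step 6. node 5  ⊔preds=⊥  new=1  old=⊥  +wl: 1,2,3
  step 7. node 6  ⊔preds=⊤  new=⊤  old=5  +wl: 
  step 8. node 7  ⊔preds=⊥  new=0  stable
  step 9. node 1  ⊔preds=1  new=6  old=⊥  +wl: 5,6
  step 10. node 2  ⊔preds=1  new=⊤  old=3  +wl: 
  step 11. node 3  ⊔preds=1  new=2  old=⊥  +wl: 0
  step 12. node 5  ⊔preds=6  new=1  stable
  step 13. node 6  ⊔preds=⊤  new=⊤  stable
  step 14. node 0  ⊔preds=2  new=1  old=⊥  +wl: 3
  step 15. node 3  ⊔preds=1  new=2  stable

Least fixpoint reached:
  node 0: 1
  node 1: 6
  node 2: ⊤
  node 3: 2
  node 4: 0
  node 5: 1
  node 6: ⊤
  node 7: 0

⊤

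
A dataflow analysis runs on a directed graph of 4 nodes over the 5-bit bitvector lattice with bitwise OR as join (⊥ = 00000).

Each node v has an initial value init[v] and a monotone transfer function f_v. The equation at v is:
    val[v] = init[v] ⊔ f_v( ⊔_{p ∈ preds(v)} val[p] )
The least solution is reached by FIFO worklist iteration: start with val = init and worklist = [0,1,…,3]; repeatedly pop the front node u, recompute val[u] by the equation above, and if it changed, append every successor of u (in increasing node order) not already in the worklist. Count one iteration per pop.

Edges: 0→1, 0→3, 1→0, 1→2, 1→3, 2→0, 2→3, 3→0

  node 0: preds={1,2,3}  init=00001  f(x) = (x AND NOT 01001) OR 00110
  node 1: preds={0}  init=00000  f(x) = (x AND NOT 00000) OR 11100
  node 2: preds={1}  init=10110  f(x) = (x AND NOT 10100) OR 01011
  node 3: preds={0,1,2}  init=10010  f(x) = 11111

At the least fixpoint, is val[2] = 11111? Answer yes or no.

Worklist (5 pops):
  #1 pop 0: in=10110 → 10111 (was 00001); enqueue []
  #2 pop 1: in=10111 → 11111 (was 00000); enqueue [0]
  #3 pop 2: in=11111 → 11111 (was 10110); enqueue []
  #4 pop 3: in=11111 → 11111 (was 10010); enqueue []
  #5 pop 0: in=11111 → 10111 (no change)

Fixpoint:
  val[0] = 10111
  val[1] = 11111
  val[2] = 11111
  val[3] = 11111

yes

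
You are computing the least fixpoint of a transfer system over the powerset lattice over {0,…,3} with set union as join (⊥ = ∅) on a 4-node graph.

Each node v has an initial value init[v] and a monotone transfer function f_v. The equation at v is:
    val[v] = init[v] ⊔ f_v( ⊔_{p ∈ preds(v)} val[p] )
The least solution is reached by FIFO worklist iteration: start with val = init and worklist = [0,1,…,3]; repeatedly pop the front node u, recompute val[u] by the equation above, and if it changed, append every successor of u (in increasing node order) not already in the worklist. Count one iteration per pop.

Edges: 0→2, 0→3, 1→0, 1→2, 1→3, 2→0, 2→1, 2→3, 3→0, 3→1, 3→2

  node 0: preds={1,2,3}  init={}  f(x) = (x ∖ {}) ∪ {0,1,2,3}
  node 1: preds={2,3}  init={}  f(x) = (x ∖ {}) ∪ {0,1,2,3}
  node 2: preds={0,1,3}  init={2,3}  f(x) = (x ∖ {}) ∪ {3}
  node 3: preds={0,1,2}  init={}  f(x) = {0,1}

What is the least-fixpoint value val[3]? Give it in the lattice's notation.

{0,1}

Trace (7 dequeues):
  [1] u=0 | in {2,3} | out {0,1,2,3} | prev {} | push {}
  [2] u=1 | in {2,3} | out {0,1,2,3} | prev {} | push {0}
  [3] u=2 | in {0,1,2,3} | out {0,1,2,3} | prev {2,3} | push {1}
  [4] u=3 | in {0,1,2,3} | out {0,1} | prev {} | push {2}
  [5] u=0 | in {0,1,2,3} | out {0,1,2,3} | ==
  [6] u=1 | in {0,1,2,3} | out {0,1,2,3} | ==
  [7] u=2 | in {0,1,2,3} | out {0,1,2,3} | ==

Converged values:
  [0] {0,1,2,3}
  [1] {0,1,2,3}
  [2] {0,1,2,3}
  [3] {0,1}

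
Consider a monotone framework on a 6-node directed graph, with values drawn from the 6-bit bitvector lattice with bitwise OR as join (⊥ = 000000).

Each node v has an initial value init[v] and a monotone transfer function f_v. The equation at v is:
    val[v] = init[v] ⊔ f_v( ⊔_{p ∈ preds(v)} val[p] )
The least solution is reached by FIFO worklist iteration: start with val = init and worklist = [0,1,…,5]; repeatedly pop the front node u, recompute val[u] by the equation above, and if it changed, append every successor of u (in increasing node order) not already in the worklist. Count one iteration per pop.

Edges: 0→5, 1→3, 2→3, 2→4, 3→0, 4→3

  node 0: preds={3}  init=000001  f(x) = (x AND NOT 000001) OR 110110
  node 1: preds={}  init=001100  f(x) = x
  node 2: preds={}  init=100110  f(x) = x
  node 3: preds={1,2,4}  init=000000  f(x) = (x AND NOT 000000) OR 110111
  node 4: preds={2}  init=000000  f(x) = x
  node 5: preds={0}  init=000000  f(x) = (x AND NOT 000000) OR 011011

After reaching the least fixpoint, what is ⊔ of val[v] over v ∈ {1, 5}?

Iteration log — 9 steps:
  step 1. node 0  ⊔preds=000000  new=110111  old=000001  +wl: 
  step 2. node 1  ⊔preds=000000  new=001100  stable
  step 3. node 2  ⊔preds=000000  new=100110  stable
  step 4. node 3  ⊔preds=101110  new=111111  old=000000  +wl: 0
  step 5. node 4  ⊔preds=100110  new=100110  old=000000  +wl: 3
  step 6. node 5  ⊔preds=110111  new=111111  old=000000  +wl: 
  step 7. node 0  ⊔preds=111111  new=111111  old=110111  +wl: 5
  step 8. node 3  ⊔preds=101110  new=111111  stable
  step 9. node 5  ⊔preds=111111  new=111111  stable

Least fixpoint reached:
  node 0: 111111
  node 1: 001100
  node 2: 100110
  node 3: 111111
  node 4: 100110
  node 5: 111111

111111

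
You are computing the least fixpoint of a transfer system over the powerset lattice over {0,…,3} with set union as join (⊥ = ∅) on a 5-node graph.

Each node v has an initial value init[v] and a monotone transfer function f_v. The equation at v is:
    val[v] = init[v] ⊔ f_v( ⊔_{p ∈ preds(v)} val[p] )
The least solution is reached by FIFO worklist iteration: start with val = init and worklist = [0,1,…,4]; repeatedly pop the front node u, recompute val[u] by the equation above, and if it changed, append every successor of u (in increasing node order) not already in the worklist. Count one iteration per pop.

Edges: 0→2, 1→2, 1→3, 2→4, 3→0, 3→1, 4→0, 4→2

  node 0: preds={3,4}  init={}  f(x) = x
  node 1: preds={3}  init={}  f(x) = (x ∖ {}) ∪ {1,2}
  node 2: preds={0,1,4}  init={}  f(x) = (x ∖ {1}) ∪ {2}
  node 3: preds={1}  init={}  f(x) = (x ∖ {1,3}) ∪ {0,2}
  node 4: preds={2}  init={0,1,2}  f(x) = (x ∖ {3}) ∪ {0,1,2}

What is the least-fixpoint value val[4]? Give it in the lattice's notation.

Trace (9 dequeues):
  [1] u=0 | in {0,1,2} | out {0,1,2} | prev {} | push {}
  [2] u=1 | in {} | out {1,2} | prev {} | push {}
  [3] u=2 | in {0,1,2} | out {0,2} | prev {} | push {}
  [4] u=3 | in {1,2} | out {0,2} | prev {} | push {0,1}
  [5] u=4 | in {0,2} | out {0,1,2} | ==
  [6] u=0 | in {0,1,2} | out {0,1,2} | ==
  [7] u=1 | in {0,2} | out {0,1,2} | prev {1,2} | push {2,3}
  [8] u=2 | in {0,1,2} | out {0,2} | ==
  [9] u=3 | in {0,1,2} | out {0,2} | ==

Converged values:
  [0] {0,1,2}
  [1] {0,1,2}
  [2] {0,2}
  [3] {0,2}
  [4] {0,1,2}

{0,1,2}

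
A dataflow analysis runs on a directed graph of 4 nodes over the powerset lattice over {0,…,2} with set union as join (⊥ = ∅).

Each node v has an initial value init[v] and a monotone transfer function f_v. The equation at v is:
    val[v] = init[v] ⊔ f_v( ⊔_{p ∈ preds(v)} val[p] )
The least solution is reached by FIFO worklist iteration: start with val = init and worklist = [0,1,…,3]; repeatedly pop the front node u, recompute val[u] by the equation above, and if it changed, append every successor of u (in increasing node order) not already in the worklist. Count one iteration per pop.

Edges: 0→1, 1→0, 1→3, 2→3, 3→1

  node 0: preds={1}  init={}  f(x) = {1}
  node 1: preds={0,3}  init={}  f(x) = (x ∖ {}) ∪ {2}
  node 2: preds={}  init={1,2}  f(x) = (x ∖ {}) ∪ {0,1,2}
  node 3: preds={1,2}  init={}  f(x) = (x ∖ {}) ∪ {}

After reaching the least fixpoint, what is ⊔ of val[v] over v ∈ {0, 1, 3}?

{0,1,2}

Trace (8 dequeues):
  [1] u=0 | in {} | out {1} | prev {} | push {}
  [2] u=1 | in {1} | out {1,2} | prev {} | push {0}
  [3] u=2 | in {} | out {0,1,2} | prev {1,2} | push {}
  [4] u=3 | in {0,1,2} | out {0,1,2} | prev {} | push {1}
  [5] u=0 | in {1,2} | out {1} | ==
  [6] u=1 | in {0,1,2} | out {0,1,2} | prev {1,2} | push {0,3}
  [7] u=0 | in {0,1,2} | out {1} | ==
  [8] u=3 | in {0,1,2} | out {0,1,2} | ==

Converged values:
  [0] {1}
  [1] {0,1,2}
  [2] {0,1,2}
  [3] {0,1,2}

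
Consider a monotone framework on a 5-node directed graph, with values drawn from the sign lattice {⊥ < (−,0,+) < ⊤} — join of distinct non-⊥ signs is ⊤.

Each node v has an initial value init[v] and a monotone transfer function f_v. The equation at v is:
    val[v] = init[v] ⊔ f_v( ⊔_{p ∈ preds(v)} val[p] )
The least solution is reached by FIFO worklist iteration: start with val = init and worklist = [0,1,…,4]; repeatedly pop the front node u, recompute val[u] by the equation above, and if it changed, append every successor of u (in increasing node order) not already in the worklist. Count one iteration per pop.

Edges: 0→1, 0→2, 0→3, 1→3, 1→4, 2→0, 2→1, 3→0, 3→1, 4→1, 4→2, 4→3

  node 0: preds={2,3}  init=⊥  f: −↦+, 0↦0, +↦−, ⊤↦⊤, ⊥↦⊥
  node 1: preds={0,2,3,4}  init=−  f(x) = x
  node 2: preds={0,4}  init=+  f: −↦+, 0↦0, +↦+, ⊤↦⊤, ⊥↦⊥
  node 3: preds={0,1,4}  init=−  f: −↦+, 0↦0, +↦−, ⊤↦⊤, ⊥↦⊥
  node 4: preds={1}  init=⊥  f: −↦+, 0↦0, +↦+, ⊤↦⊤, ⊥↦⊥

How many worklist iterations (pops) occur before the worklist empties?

Worklist (9 pops):
  #1 pop 0: in=⊤ → ⊤ (was ⊥); enqueue []
  #2 pop 1: in=⊤ → ⊤ (was −); enqueue []
  #3 pop 2: in=⊤ → ⊤ (was +); enqueue [0,1]
  #4 pop 3: in=⊤ → ⊤ (was −); enqueue []
  #5 pop 4: in=⊤ → ⊤ (was ⊥); enqueue [2,3]
  #6 pop 0: in=⊤ → ⊤ (no change)
  #7 pop 1: in=⊤ → ⊤ (no change)
  #8 pop 2: in=⊤ → ⊤ (no change)
  #9 pop 3: in=⊤ → ⊤ (no change)

Fixpoint:
  val[0] = ⊤
  val[1] = ⊤
  val[2] = ⊤
  val[3] = ⊤
  val[4] = ⊤

9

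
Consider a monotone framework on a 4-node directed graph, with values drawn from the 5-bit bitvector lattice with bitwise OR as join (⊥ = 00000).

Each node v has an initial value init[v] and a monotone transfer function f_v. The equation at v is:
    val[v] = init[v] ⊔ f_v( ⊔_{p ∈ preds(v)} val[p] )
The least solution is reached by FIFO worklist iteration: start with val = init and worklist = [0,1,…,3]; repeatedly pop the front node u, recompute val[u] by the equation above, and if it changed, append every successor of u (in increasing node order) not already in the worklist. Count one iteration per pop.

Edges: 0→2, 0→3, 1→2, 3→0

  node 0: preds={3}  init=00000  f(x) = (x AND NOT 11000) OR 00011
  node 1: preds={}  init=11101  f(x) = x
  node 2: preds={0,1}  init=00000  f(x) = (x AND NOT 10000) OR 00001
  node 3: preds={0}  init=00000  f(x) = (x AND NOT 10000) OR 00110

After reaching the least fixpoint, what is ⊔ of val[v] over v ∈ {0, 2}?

Trace (7 dequeues):
  [1] u=0 | in 00000 | out 00011 | prev 00000 | push {}
  [2] u=1 | in 00000 | out 11101 | ==
  [3] u=2 | in 11111 | out 01111 | prev 00000 | push {}
  [4] u=3 | in 00011 | out 00111 | prev 00000 | push {0}
  [5] u=0 | in 00111 | out 00111 | prev 00011 | push {2,3}
  [6] u=2 | in 11111 | out 01111 | ==
  [7] u=3 | in 00111 | out 00111 | ==

Converged values:
  [0] 00111
  [1] 11101
  [2] 01111
  [3] 00111

01111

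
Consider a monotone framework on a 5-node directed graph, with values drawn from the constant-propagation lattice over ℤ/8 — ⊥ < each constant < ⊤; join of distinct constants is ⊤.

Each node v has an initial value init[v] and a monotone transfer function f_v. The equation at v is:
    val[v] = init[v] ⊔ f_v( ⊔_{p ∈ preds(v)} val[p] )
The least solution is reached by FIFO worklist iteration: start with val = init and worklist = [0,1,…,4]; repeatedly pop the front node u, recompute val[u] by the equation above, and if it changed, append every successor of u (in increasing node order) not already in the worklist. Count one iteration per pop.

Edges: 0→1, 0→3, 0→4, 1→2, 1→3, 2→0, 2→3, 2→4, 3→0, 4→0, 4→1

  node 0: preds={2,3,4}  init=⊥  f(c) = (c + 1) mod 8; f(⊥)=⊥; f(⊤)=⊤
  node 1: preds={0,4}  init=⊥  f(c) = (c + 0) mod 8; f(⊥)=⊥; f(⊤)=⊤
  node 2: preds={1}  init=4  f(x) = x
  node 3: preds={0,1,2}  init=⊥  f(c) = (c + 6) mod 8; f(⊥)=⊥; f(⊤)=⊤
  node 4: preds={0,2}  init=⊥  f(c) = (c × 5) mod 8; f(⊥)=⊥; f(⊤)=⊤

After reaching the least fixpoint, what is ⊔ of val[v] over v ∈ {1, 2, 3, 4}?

Trace (10 dequeues):
  [1] u=0 | in 4 | out 5 | prev ⊥ | push {}
  [2] u=1 | in 5 | out 5 | prev ⊥ | push {}
  [3] u=2 | in 5 | out ⊤ | prev 4 | push {0}
  [4] u=3 | in ⊤ | out ⊤ | prev ⊥ | push {}
  [5] u=4 | in ⊤ | out ⊤ | prev ⊥ | push {1}
  [6] u=0 | in ⊤ | out ⊤ | prev 5 | push {3,4}
  [7] u=1 | in ⊤ | out ⊤ | prev 5 | push {2}
  [8] u=3 | in ⊤ | out ⊤ | ==
  [9] u=4 | in ⊤ | out ⊤ | ==
  [10] u=2 | in ⊤ | out ⊤ | ==

Converged values:
  [0] ⊤
  [1] ⊤
  [2] ⊤
  [3] ⊤
  [4] ⊤

⊤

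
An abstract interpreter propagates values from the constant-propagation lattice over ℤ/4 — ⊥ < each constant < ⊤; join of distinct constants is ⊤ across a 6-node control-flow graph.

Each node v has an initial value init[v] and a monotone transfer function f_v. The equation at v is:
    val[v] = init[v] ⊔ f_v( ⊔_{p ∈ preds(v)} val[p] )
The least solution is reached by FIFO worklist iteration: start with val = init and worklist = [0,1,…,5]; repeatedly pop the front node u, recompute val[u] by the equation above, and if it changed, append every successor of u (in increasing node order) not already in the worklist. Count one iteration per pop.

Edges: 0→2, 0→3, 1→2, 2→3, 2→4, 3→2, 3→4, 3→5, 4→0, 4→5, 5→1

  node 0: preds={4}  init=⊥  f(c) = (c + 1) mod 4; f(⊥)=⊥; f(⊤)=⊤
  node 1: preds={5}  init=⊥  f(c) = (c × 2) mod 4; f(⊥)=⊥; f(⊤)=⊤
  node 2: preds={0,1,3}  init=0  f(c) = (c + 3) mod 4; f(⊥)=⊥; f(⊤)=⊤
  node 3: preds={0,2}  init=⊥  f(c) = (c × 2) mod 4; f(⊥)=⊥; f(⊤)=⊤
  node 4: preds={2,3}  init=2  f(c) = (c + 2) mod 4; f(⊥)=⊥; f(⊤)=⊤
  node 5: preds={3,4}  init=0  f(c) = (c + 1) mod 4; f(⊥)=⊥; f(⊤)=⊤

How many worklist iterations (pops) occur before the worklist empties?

11

Iteration log — 11 steps:
  step 1. node 0  ⊔preds=2  new=3  old=⊥  +wl: 
  step 2. node 1  ⊔preds=0  new=0  old=⊥  +wl: 
  step 3. node 2  ⊔preds=⊤  new=⊤  old=0  +wl: 
  step 4. node 3  ⊔preds=⊤  new=⊤  old=⊥  +wl: 2
  step 5. node 4  ⊔preds=⊤  new=⊤  old=2  +wl: 0
  step 6. node 5  ⊔preds=⊤  new=⊤  old=0  +wl: 1
  step 7. node 2  ⊔preds=⊤  new=⊤  stable
  step 8. node 0  ⊔preds=⊤  new=⊤  old=3  +wl: 2,3
  step 9. node 1  ⊔preds=⊤  new=⊤  old=0  +wl: 
  step 10. node 2  ⊔preds=⊤  new=⊤  stable
  step 11. node 3  ⊔preds=⊤  new=⊤  stable

Least fixpoint reached:
  node 0: ⊤
  node 1: ⊤
  node 2: ⊤
  node 3: ⊤
  node 4: ⊤
  node 5: ⊤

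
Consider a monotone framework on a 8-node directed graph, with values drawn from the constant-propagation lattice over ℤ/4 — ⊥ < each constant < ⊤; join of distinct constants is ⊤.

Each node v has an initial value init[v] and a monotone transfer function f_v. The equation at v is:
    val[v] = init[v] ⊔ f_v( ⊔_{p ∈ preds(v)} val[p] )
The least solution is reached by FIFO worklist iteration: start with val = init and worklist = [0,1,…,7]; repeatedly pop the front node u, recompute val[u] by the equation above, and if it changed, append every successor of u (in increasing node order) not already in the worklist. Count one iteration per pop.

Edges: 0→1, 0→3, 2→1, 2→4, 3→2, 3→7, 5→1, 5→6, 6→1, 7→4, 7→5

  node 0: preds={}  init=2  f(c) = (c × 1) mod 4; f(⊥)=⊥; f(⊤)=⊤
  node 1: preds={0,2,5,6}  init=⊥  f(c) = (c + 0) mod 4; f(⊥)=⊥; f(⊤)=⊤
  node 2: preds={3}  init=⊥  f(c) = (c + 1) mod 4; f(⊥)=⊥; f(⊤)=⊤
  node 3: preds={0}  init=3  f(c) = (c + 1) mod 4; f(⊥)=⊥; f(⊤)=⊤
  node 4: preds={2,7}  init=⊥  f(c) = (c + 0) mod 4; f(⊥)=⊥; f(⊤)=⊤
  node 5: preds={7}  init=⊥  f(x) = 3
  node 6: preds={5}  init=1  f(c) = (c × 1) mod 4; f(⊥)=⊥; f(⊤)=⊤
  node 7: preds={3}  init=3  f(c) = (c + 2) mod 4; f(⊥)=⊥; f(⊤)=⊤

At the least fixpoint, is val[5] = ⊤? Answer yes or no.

no

Trace (11 dequeues):
  [1] u=0 | in ⊥ | out 2 | ==
  [2] u=1 | in ⊤ | out ⊤ | prev ⊥ | push {}
  [3] u=2 | in 3 | out 0 | prev ⊥ | push {1}
  [4] u=3 | in 2 | out 3 | ==
  [5] u=4 | in ⊤ | out ⊤ | prev ⊥ | push {}
  [6] u=5 | in 3 | out 3 | prev ⊥ | push {}
  [7] u=6 | in 3 | out ⊤ | prev 1 | push {}
  [8] u=7 | in 3 | out ⊤ | prev 3 | push {4,5}
  [9] u=1 | in ⊤ | out ⊤ | ==
  [10] u=4 | in ⊤ | out ⊤ | ==
  [11] u=5 | in ⊤ | out 3 | ==

Converged values:
  [0] 2
  [1] ⊤
  [2] 0
  [3] 3
  [4] ⊤
  [5] 3
  [6] ⊤
  [7] ⊤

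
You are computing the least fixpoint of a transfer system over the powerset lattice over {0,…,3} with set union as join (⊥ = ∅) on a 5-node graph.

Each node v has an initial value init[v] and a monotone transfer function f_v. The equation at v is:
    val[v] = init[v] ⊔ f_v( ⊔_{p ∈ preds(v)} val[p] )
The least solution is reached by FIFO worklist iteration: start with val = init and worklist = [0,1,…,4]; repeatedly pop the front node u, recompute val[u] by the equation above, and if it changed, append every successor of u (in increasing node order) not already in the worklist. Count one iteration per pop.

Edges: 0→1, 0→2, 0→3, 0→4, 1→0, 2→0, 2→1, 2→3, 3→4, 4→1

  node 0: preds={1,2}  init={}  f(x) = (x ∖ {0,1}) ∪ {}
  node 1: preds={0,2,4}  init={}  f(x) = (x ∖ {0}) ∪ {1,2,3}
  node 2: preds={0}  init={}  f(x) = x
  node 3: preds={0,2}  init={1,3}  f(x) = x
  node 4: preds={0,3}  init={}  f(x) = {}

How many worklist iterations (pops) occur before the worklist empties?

12

Iteration log — 12 steps:
  step 1. node 0  ⊔preds={}  new={}  stable
  step 2. node 1  ⊔preds={}  new={1,2,3}  old={}  +wl: 0
  step 3. node 2  ⊔preds={}  new={}  stable
  step 4. node 3  ⊔preds={}  new={1,3}  stable
  step 5. node 4  ⊔preds={1,3}  new={}  stable
  step 6. node 0  ⊔preds={1,2,3}  new={2,3}  old={}  +wl: 1,2,3,4
  step 7. node 1  ⊔preds={2,3}  new={1,2,3}  stable
  step 8. node 2  ⊔preds={2,3}  new={2,3}  old={}  +wl: 0,1
  step 9. node 3  ⊔preds={2,3}  new={1,2,3}  old={1,3}  +wl: 
  step 10. node 4  ⊔preds={1,2,3}  new={}  stable
  step 11. node 0  ⊔preds={1,2,3}  new={2,3}  stable
  step 12. node 1  ⊔preds={2,3}  new={1,2,3}  stable

Least fixpoint reached:
  node 0: {2,3}
  node 1: {1,2,3}
  node 2: {2,3}
  node 3: {1,2,3}
  node 4: {}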